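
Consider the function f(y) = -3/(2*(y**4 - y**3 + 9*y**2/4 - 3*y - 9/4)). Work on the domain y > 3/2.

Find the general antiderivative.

The denominator factors as (2*y - 3)*(2*y + 1)*(y**2 + 3); partial fractions split f into directly integrable pieces: -2*(4*y - 15)/(91*(y**2 + 3)) + 6/(13*(2*y + 1)) - 2/(7*(2*y - 3)).
Check: d/dy[-log(y - 3/2)/7 + 3*log(y + 1/2)/13 - 4*log(y**2 + 3)/91 + 10*sqrt(3)*atan(sqrt(3)*y/3)/91] = -6/(4*y**4 - 4*y**3 + 9*y**2 - 12*y - 9), which equals f(y).

F(y) = -log(y - 3/2)/7 + 3*log(y + 1/2)/13 - 4*log(y**2 + 3)/91 + 10*sqrt(3)*atan(sqrt(3)*y/3)/91 + C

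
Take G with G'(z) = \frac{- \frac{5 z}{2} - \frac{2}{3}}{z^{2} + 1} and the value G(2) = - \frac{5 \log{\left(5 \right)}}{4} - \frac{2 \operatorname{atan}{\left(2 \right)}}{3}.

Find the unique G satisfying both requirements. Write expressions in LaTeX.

G(z) = - \frac{5 \log{\left(z^{2} + 1 \right)}}{4} - \frac{2 \operatorname{atan}{\left(z \right)}}{3}

A candidate passes only if d/dz[G] lands on the given G'(z) exactly.
A general antiderivative is - \frac{5 \log{\left(z^{2} + 1 \right)}}{4} - \frac{2 \operatorname{atan}{\left(z \right)}}{3} + C.
The condition gives C = - \frac{5 \log{\left(5 \right)}}{4} - \frac{2 \operatorname{atan}{\left(2 \right)}}{3} - (- \frac{5 \log{\left(5 \right)}}{4} - \frac{2 \operatorname{atan}{\left(2 \right)}}{3}) = 0.
So G(z) = - \frac{5 \log{\left(z^{2} + 1 \right)}}{4} - \frac{2 \operatorname{atan}{\left(z \right)}}{3}.
Check: d/dz[- \frac{5 \log{\left(z^{2} + 1 \right)}}{4} - \frac{2 \operatorname{atan}{\left(z \right)}}{3}] = \frac{- 15 z - 4}{6 z^{2} + 6}, which equals G'(z).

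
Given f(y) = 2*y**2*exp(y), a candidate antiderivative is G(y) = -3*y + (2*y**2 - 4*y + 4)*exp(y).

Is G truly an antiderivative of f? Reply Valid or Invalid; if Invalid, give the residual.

d/dy[G] = 2*y**2*exp(y) - 3
d/dy[G] - f(y) = -3 != 0.

Invalid: d/dy[G] - f = -3, which is not 0.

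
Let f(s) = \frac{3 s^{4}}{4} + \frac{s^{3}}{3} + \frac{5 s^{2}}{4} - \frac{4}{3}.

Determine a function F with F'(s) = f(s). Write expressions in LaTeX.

An antiderivative is F(s) = \frac{3 s^{5}}{20} + \frac{s^{4}}{12} + \frac{5 s^{3}}{12} - \frac{4 s}{3}.

Integrate term by term and add the pieces.
Check: d/ds[\frac{3 s^{5}}{20} + \frac{s^{4}}{12} + \frac{5 s^{3}}{12} - \frac{4 s}{3}] = \frac{3 s^{4}}{4} + \frac{s^{3}}{3} + \frac{5 s^{2}}{4} - \frac{4}{3} = f(s).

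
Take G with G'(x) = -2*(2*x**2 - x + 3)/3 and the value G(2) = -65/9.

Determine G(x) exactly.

G(x) = -4*x**3/9 + x**2/3 - 2*x - 1

Differentiate the proposed G(x) back; it has to land on the given G'(x).
A general antiderivative is -4*x**3/9 + x**2/3 - 2*x + C.
The condition gives C = -65/9 - (-56/9) = -1.
So G(x) = -4*x**3/9 + x**2/3 - 2*x - 1.
Check: d/dx[-4*x**3/9 + x**2/3 - 2*x - 1] = -4*x**2/3 + 2*x/3 - 2, which equals G'(x).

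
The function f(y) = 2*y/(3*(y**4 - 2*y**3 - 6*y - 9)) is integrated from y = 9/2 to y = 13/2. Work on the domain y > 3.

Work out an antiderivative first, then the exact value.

Antiderivative: F(y) = -log(y**2 + 3)/24 + log(y**2 - 2*y - 3)/24 - sqrt(3)*atan(sqrt(3)*y/3)/36; value = -log(181/4)/24 - log(33/4)/24 - sqrt(3)*atan(13*sqrt(3)/6)/36 + sqrt(3)*atan(3*sqrt(3)/2)/36 + log(93/4)/24 + log(105/4)/24

The denominator factors as 3*(y - 3)*(y + 1)*(y**2 + 3); partial fractions split f into directly integrable pieces: -(y + 1)/(12*(y**2 + 3)) + 1/(24*(y + 1)) + 1/(24*(y - 3)).
F(y) = -log(y**2 + 3)/24 + log(y**2 - 2*y - 3)/24 - sqrt(3)*atan(sqrt(3)*y/3)/36 is an antiderivative of f.
Check: d/dy[-log(y**2 + 3)/24 + log(y**2 - 2*y - 3)/24 - sqrt(3)*atan(sqrt(3)*y/3)/36] = 2*y/(3*y**4 - 6*y**3 - 18*y - 27), which equals f(y).
F(13/2) = -log(181/4)/24 - sqrt(3)*atan(13*sqrt(3)/6)/36 + log(105/4)/24; F(9/2) = -log(93/4)/24 - sqrt(3)*atan(3*sqrt(3)/2)/36 + log(33/4)/24.
Integral = F(13/2) - F(9/2) = -log(181/4)/24 - log(33/4)/24 - sqrt(3)*atan(13*sqrt(3)/6)/36 + sqrt(3)*atan(3*sqrt(3)/2)/36 + log(93/4)/24 + log(105/4)/24.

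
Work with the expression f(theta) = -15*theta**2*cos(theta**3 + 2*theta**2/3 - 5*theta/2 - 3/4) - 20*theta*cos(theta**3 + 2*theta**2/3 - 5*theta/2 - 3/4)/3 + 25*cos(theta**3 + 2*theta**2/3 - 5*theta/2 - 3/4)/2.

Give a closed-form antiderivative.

An antiderivative is F(theta) = -5*sin(theta**3 + 2*theta**2/3 - 5*theta/2 - 3/4).

The substitution u = theta**3 + 2*theta**2/3 - 5*theta/2 - 3/4 works: f is exactly (dF/du)*(du/dtheta) for that inner function.
Check: d/dtheta[-5*sin(theta**3 + 2*theta**2/3 - 5*theta/2 - 3/4)] = -15*theta**2*cos(theta**3 + 2*theta**2/3 - 5*theta/2 - 3/4) - 20*theta*cos(theta**3 + 2*theta**2/3 - 5*theta/2 - 3/4)/3 + 25*cos(theta**3 + 2*theta**2/3 - 5*theta/2 - 3/4)/2 = f(theta).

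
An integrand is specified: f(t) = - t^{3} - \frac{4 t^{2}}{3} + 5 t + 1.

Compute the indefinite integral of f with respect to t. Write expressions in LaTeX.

F(t) = - \frac{t^{4}}{4} - \frac{4 t^{3}}{9} + \frac{5 t^{2}}{2} + t + C

The integrand splits into summands that can be handled one at a time.
Check: d/dt[- \frac{t^{4}}{4} - \frac{4 t^{3}}{9} + \frac{5 t^{2}}{2} + t] = - t^{3} - \frac{4 t^{2}}{3} + 5 t + 1 = f(t).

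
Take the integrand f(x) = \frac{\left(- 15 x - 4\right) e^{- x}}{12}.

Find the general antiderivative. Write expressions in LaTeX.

F(x) = \frac{5 x e^{- x}}{4} + \frac{19 e^{- x}}{12} + C

Recognize the product-rule pattern: f = u'v + uv' with u = \frac{5 x}{4} + \frac{19}{12}, v = e^{- x}, so integration by parts undoes it.
Check: d/dx[\frac{5 x e^{- x}}{4} + \frac{19 e^{- x}}{12}] = \frac{\left(- 15 x - 4\right) e^{- x}}{12} = f(x).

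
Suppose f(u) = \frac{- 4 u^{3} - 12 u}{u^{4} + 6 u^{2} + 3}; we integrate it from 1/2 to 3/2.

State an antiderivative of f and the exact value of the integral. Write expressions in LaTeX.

The substitution w = \frac{u^{4}}{3} + 2 u^{2} + 1 works: f is exactly (dF/dw)*(dw/du) for that inner function.
F(u) = - \log{\left(\frac{u^{4}}{3} + 2 u^{2} + 1 \right)} is an antiderivative of f.
Check: d/du[- \log{\left(\frac{u^{4}}{3} + 2 u^{2} + 1 \right)}] = \frac{- 4 u^{3} - 12 u}{u^{4} + 6 u^{2} + 3} = f(u).
F(3/2) = - \log{\left(\frac{115}{16} \right)}; F(1/2) = - \log{\left(\frac{73}{48} \right)}.
Integral = F(3/2) - F(1/2) = - \log{\left(\frac{115}{16} \right)} + \log{\left(\frac{73}{48} \right)}.

Antiderivative: F(u) = - \log{\left(\frac{u^{4}}{3} + 2 u^{2} + 1 \right)}; value = - \log{\left(\frac{115}{16} \right)} + \log{\left(\frac{73}{48} \right)}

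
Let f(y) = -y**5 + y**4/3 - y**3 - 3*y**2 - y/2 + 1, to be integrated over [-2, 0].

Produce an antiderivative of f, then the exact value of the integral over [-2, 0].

Integrate term by term and add the pieces.
F(y) = -y**6/6 + y**5/15 - y**4/4 - y**3 - y**2/4 + y is an antiderivative of f.
Check: d/dy[-y**6/6 + y**5/15 - y**4/4 - y**3 - y**2/4 + y] = -y**5 + y**4/3 - y**3 - 3*y**2 - y/2 + 1 = f(y).
F(0) = 0; F(-2) = -59/5.
Integral = F(0) - F(-2) = 59/5.

Antiderivative: F(y) = -y**6/6 + y**5/15 - y**4/4 - y**3 - y**2/4 + y; value = 59/5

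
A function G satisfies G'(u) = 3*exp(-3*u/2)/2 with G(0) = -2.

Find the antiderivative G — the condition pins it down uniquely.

A first test for any G(u): its u-derivative must equal the given G'(u).
A general antiderivative is -exp(-3*u/2) + C.
The condition gives C = -2 - (-1) = -1.
So G(u) = -1 - exp(-3*u/2).
Check: d/du[-1 - exp(-3*u/2)] = 3*exp(-3*u/2)/2 = G'(u).

G(u) = -1 - exp(-3*u/2)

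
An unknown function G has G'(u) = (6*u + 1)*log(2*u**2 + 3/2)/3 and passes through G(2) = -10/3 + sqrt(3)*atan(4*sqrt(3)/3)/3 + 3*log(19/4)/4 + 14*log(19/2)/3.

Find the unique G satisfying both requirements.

G(u) = (12*u**2*log(2*u**2 + 3/2) - 12*u**2 + 4*u*log(2*u**2 + 3/2) - 8*u + 9*log(u**2 + 3/4) + 4*sqrt(3)*atan(2*sqrt(3)*u/3) + 24)/12

Any candidate G(u) must reproduce the stated G'(u) exactly.
A general antiderivative is -u**2 - 2*u/3 + (u**2 + u/3)*log(2*u**2 + 3/2) + 3*log(u**2 + 3/4)/4 + sqrt(3)*atan(2*sqrt(3)*u/3)/3 + C.
The condition gives C = -10/3 + sqrt(3)*atan(4*sqrt(3)/3)/3 + 3*log(19/4)/4 + 14*log(19/2)/3 - (-16/3 + sqrt(3)*atan(4*sqrt(3)/3)/3 + 3*log(19/4)/4 + 14*log(19/2)/3) = 2.
So G(u) = (12*u**2*log(2*u**2 + 3/2) - 12*u**2 + 4*u*log(2*u**2 + 3/2) - 8*u + 9*log(u**2 + 3/4) + 4*sqrt(3)*atan(2*sqrt(3)*u/3) + 24)/12.
Check: d/du[(12*u**2*log(2*u**2 + 3/2) - 12*u**2 + 4*u*log(2*u**2 + 3/2) - 8*u + 9*log(u**2 + 3/4) + 4*sqrt(3)*atan(2*sqrt(3)*u/3) + 24)/12] = 2*u*log(2*u**2 + 3/2) + log(2*u**2 + 3/2)/3, which equals G'(u).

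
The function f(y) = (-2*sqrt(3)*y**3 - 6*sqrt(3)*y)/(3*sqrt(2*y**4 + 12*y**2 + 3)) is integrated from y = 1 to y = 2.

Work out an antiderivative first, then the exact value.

The substitution u = 2*y**4/3 + 4*y**2 + 1 works: f is exactly (dF/du)*(du/dy) for that inner function.
F(y) = -sqrt(3)*sqrt(2*y**4 + 12*y**2 + 3)/6 is an antiderivative of f.
Check: d/dy[-sqrt(3)*sqrt(2*y**4 + 12*y**2 + 3)/6] = (-2*sqrt(3)*y**3 - 6*sqrt(3)*y)/(3*sqrt(2*y**4 + 12*y**2 + 3)) = f(y).
F(2) = -sqrt(249)/6; F(1) = -sqrt(51)/6.
Integral = F(2) - F(1) = -sqrt(249)/6 + sqrt(51)/6.

Antiderivative: F(y) = -sqrt(3)*sqrt(2*y**4 + 12*y**2 + 3)/6; value = -sqrt(249)/6 + sqrt(51)/6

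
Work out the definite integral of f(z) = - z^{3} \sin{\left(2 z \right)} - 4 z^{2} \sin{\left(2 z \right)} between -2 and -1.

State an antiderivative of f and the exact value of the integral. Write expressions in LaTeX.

Antiderivative: F(z) = \frac{4 z^{3} \cos{\left(2 z \right)} - 6 z^{2} \sin{\left(2 z \right)} + 16 z^{2} \cos{\left(2 z \right)} - 16 z \sin{\left(2 z \right)} - 6 z \cos{\left(2 z \right)} + 3 \sin{\left(2 z \right)} - 8 \cos{\left(2 z \right)}}{8}; value = - \frac{13 \sin{\left(2 \right)}}{8} + \frac{11 \sin{\left(4 \right)}}{8} + \frac{5 \cos{\left(2 \right)}}{4} - \frac{9 \cos{\left(4 \right)}}{2}

The integrand splits into summands that can be handled one at a time.
F(z) = \frac{4 z^{3} \cos{\left(2 z \right)} - 6 z^{2} \sin{\left(2 z \right)} + 16 z^{2} \cos{\left(2 z \right)} - 16 z \sin{\left(2 z \right)} - 6 z \cos{\left(2 z \right)} + 3 \sin{\left(2 z \right)} - 8 \cos{\left(2 z \right)}}{8} is an antiderivative of f.
Check: d/dz[\frac{4 z^{3} \cos{\left(2 z \right)} - 6 z^{2} \sin{\left(2 z \right)} + 16 z^{2} \cos{\left(2 z \right)} - 16 z \sin{\left(2 z \right)} - 6 z \cos{\left(2 z \right)} + 3 \sin{\left(2 z \right)} - 8 \cos{\left(2 z \right)}}{8}] = - z^{3} \sin{\left(2 z \right)} - 4 z^{2} \sin{\left(2 z \right)} = f(z).
F(-1) = - \frac{13 \sin{\left(2 \right)}}{8} + \frac{5 \cos{\left(2 \right)}}{4}; F(-2) = \frac{9 \cos{\left(4 \right)}}{2} - \frac{11 \sin{\left(4 \right)}}{8}.
Integral = F(-1) - F(-2) = - \frac{13 \sin{\left(2 \right)}}{8} + \frac{11 \sin{\left(4 \right)}}{8} + \frac{5 \cos{\left(2 \right)}}{4} - \frac{9 \cos{\left(4 \right)}}{2}.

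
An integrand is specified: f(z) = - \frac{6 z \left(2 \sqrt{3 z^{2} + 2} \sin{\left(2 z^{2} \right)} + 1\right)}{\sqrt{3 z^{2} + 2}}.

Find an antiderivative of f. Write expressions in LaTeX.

Recover f(z) by differentiating a candidate F(z); any mismatch rules it out.
Check: d/dz[- 2 \sqrt{3 z^{2} + 2} + 3 \cos{\left(2 z^{2} \right)}] = \frac{- 12 z \sqrt{3 z^{2} + 2} \sin{\left(2 z^{2} \right)} - 6 z}{\sqrt{3 z^{2} + 2}}, which equals f(z).

An antiderivative is F(z) = - 2 \sqrt{3 z^{2} + 2} + 3 \cos{\left(2 z^{2} \right)}.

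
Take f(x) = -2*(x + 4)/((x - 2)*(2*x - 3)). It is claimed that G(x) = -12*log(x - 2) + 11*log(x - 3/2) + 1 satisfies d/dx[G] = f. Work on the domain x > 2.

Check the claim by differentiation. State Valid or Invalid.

Valid - differentiating G returns exactly f.

d/dx[G] = (-2*x - 8)/(2*x**2 - 7*x + 6)
This equals f(x) exactly, so the claim holds.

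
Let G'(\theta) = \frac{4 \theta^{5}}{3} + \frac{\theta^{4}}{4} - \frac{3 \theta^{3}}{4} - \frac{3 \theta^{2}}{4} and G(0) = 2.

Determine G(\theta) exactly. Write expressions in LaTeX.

Integrate term by term and add the pieces.
A general antiderivative is \frac{2 \theta^{6}}{9} + \frac{\theta^{5}}{20} - \frac{3 \theta^{4}}{16} - \frac{\theta^{3}}{4} + C.
The condition gives C = 2 - (0) = 2.
So G(\theta) = \frac{2 \theta^{6}}{9} + \frac{\theta^{5}}{20} - \frac{3 \theta^{4}}{16} - \frac{\theta^{3}}{4} + 2.
Check: d/d\theta[\frac{2 \theta^{6}}{9} + \frac{\theta^{5}}{20} - \frac{3 \theta^{4}}{16} - \frac{\theta^{3}}{4} + 2] = \frac{4 \theta^{5}}{3} + \frac{\theta^{4}}{4} - \frac{3 \theta^{3}}{4} - \frac{3 \theta^{2}}{4} = G'(\theta).

G(\theta) = \frac{2 \theta^{6}}{9} + \frac{\theta^{5}}{20} - \frac{3 \theta^{4}}{16} - \frac{\theta^{3}}{4} + 2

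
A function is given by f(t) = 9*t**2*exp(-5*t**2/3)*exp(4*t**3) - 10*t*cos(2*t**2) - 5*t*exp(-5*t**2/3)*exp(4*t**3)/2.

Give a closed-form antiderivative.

The integrand splits into summands that can be handled one at a time.
Check: d/dt[3*exp(4*t**3 - 5*t**2/3)/4 - 5*sin(2*t**2)/2] = 9*t**2*exp(-5*t**2/3)*exp(4*t**3) - 10*t*cos(2*t**2) - 5*t*exp(-5*t**2/3)*exp(4*t**3)/2 = f(t).

An antiderivative is F(t) = 3*exp(4*t**3 - 5*t**2/3)/4 - 5*sin(2*t**2)/2.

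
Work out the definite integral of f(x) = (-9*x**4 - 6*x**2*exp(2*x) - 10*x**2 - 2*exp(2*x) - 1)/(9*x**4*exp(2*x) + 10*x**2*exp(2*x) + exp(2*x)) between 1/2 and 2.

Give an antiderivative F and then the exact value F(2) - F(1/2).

Antiderivative: F(x) = -atan(x)/2 - atan(3*x)/2 + exp(-2*x)/2; value = -atan(6)/2 - atan(2)/2 - exp(-1)/2 + exp(-4)/2 + atan(1/2)/2 + atan(3/2)/2

A candidate is checked by its d/dx: the result must match f(x).
F(x) = -atan(x)/2 - atan(3*x)/2 + exp(-2*x)/2 is an antiderivative of f.
Check: d/dx[-atan(x)/2 - atan(3*x)/2 + exp(-2*x)/2] = (-9*x**4 - 6*x**2*exp(2*x) - 10*x**2 - 2*exp(2*x) - 1)/(9*x**4*exp(2*x) + 10*x**2*exp(2*x) + exp(2*x)) = f(x).
F(2) = -atan(6)/2 - atan(2)/2 + exp(-4)/2; F(1/2) = -atan(3/2)/2 - atan(1/2)/2 + exp(-1)/2.
Integral = F(2) - F(1/2) = -atan(6)/2 - atan(2)/2 - exp(-1)/2 + exp(-4)/2 + atan(1/2)/2 + atan(3/2)/2.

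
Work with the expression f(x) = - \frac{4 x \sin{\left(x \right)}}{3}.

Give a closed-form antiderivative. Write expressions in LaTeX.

A first test for any F(x): its x-derivative must equal f(x) identically.
Check: d/dx[\frac{4 \left(x \cos{\left(x \right)} - \sin{\left(x \right)}\right)}{3}] = - \frac{4 x \sin{\left(x \right)}}{3} = f(x).

An antiderivative is F(x) = \frac{4 \left(x \cos{\left(x \right)} - \sin{\left(x \right)}\right)}{3}.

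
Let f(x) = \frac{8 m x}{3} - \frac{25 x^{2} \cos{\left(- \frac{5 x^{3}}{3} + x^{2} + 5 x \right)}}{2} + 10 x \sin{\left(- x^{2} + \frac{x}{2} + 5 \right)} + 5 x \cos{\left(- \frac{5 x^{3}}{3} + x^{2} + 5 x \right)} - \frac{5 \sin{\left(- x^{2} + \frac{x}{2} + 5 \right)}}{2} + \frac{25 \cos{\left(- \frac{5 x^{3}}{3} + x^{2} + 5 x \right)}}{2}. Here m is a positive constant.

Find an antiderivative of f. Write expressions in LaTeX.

Integrate term by term and add the pieces.
Check: d/dx[\frac{4 m x^{2}}{3} + \frac{5 \sin{\left(- \frac{5 x^{3}}{3} + x^{2} + 5 x \right)}}{2} + 5 \cos{\left(- x^{2} + \frac{x}{2} + 5 \right)}] = \frac{8 m x}{3} - \frac{25 x^{2} \cos{\left(- \frac{5 x^{3}}{3} + x^{2} + 5 x \right)}}{2} + 10 x \sin{\left(- x^{2} + \frac{x}{2} + 5 \right)} + 5 x \cos{\left(- \frac{5 x^{3}}{3} + x^{2} + 5 x \right)} - \frac{5 \sin{\left(- x^{2} + \frac{x}{2} + 5 \right)}}{2} + \frac{25 \cos{\left(- \frac{5 x^{3}}{3} + x^{2} + 5 x \right)}}{2} = f(x).

An antiderivative is F(x) = \frac{4 m x^{2}}{3} + \frac{5 \sin{\left(- \frac{5 x^{3}}{3} + x^{2} + 5 x \right)}}{2} + 5 \cos{\left(- x^{2} + \frac{x}{2} + 5 \right)}.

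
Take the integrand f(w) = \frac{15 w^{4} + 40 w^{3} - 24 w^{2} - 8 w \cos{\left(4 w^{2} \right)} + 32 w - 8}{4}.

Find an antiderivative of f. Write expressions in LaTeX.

An antiderivative is F(w) = \frac{3 w^{5}}{4} + \frac{5 w^{4}}{2} - 2 w^{3} + 4 w^{2} - 2 w - \frac{\sin{\left(4 w^{2} \right)}}{4}.

A candidate is checked by its d/dw: the result must match f(w).
Check: d/dw[\frac{3 w^{5}}{4} + \frac{5 w^{4}}{2} - 2 w^{3} + 4 w^{2} - 2 w - \frac{\sin{\left(4 w^{2} \right)}}{4}] = \frac{15 w^{4}}{4} + 10 w^{3} - 6 w^{2} - 2 w \cos{\left(4 w^{2} \right)} + 8 w - 2, which equals f(w).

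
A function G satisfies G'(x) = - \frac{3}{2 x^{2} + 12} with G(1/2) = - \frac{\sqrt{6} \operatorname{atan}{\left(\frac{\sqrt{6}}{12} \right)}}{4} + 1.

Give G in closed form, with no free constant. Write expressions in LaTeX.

Differentiate the proposed G(x) back; it has to land on the given G'(x).
A general antiderivative is - \frac{\sqrt{6} \operatorname{atan}{\left(\frac{\sqrt{6} x}{6} \right)}}{4} + C.
The condition gives C = - \frac{\sqrt{6} \operatorname{atan}{\left(\frac{\sqrt{6}}{12} \right)}}{4} + 1 - (- \frac{\sqrt{6} \operatorname{atan}{\left(\frac{\sqrt{6}}{12} \right)}}{4}) = 1.
So G(x) = \frac{- \sqrt{6} \operatorname{atan}{\left(\frac{\sqrt{6} x}{6} \right)} + 4}{4}.
Check: d/dx[\frac{- \sqrt{6} \operatorname{atan}{\left(\frac{\sqrt{6} x}{6} \right)} + 4}{4}] = - \frac{3}{2 x^{2} + 12} = G'(x).

G(x) = \frac{- \sqrt{6} \operatorname{atan}{\left(\frac{\sqrt{6} x}{6} \right)} + 4}{4}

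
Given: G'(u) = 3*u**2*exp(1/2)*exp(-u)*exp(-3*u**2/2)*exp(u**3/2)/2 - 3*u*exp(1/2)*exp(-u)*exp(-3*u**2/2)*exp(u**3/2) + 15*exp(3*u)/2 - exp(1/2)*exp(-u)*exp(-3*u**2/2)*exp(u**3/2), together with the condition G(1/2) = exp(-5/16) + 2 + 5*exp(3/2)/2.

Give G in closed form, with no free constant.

Integrate term by term and add the pieces.
A general antiderivative is 5*exp(3*u)/2 + exp(u**3/2 - 3*u**2/2 - u + 1/2) + C.
The condition gives C = exp(-5/16) + 2 + 5*exp(3/2)/2 - (exp(-5/16) + 5*exp(3/2)/2) = 2.
So G(u) = (5*exp(3*u) + 2*exp(u**3/2 - 3*u**2/2 - u + 1/2) + 4)/2.
Check: d/du[(5*exp(3*u) + 2*exp(u**3/2 - 3*u**2/2 - u + 1/2) + 4)/2] = 3*u**2*exp(1/2)*exp(-u)*exp(-3*u**2/2)*exp(u**3/2)/2 - 3*u*exp(1/2)*exp(-u)*exp(-3*u**2/2)*exp(u**3/2) + 15*exp(3*u)/2 - exp(1/2)*exp(-u)*exp(-3*u**2/2)*exp(u**3/2) = G'(u).

G(u) = (5*exp(3*u) + 2*exp(u**3/2 - 3*u**2/2 - u + 1/2) + 4)/2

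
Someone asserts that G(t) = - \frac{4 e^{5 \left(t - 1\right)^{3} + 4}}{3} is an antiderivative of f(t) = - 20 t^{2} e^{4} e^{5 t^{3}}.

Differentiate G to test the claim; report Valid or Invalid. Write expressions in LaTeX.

Invalid: d/dt[G] - f = - \frac{20 t^{2} e^{15 t} e^{- 15 t^{2}} e^{5 t^{3}}}{e} + 20 t^{2} e^{4} e^{5 t^{3}} + \frac{40 t e^{15 t} e^{- 15 t^{2}} e^{5 t^{3}}}{e} - \frac{20 e^{15 t} e^{- 15 t^{2}} e^{5 t^{3}}}{e}, which is not 0.

d/dt[G] = - \frac{20 t^{2} e^{15 t} e^{- 15 t^{2}} e^{5 t^{3}}}{e} + \frac{40 t e^{15 t} e^{- 15 t^{2}} e^{5 t^{3}}}{e} - \frac{20 e^{15 t} e^{- 15 t^{2}} e^{5 t^{3}}}{e}
d/dt[G] - f(t) = - \frac{20 t^{2} e^{15 t} e^{- 15 t^{2}} e^{5 t^{3}}}{e} + 20 t^{2} e^{4} e^{5 t^{3}} + \frac{40 t e^{15 t} e^{- 15 t^{2}} e^{5 t^{3}}}{e} - \frac{20 e^{15 t} e^{- 15 t^{2}} e^{5 t^{3}}}{e} != 0.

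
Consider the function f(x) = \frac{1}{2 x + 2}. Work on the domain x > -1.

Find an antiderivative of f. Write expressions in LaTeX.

An antiderivative is F(x) = \frac{\log{\left(x + 1 \right)}}{2}.

Whatever form F(x) takes, F'(x) = f(x) is non-negotiable.
Check: d/dx[\frac{\log{\left(x + 1 \right)}}{2}] = \frac{1}{2 x + 2} = f(x).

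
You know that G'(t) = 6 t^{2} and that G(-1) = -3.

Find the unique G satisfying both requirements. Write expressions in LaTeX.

G(t) = 2 t^{3} - 1

The proposed G(t) is checked by its d/dt: the result must match the given G'(t).
A general antiderivative is 2 t^{3} - 2 + C.
The condition gives C = -3 - (-4) = 1.
So G(t) = 2 t^{3} - 1.
Check: d/dt[2 t^{3} - 1] = 6 t^{2} = G'(t).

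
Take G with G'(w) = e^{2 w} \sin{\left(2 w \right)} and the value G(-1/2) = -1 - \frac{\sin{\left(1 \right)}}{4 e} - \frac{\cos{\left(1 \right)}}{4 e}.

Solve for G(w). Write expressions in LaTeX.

Check a candidate G(w) by differentiating: d/dw[G] must match the given G'(w).
A general antiderivative is \frac{e^{2 w} \sin{\left(2 w \right)}}{4} - \frac{e^{2 w} \cos{\left(2 w \right)}}{4} + C.
The condition gives C = -1 - \frac{\sin{\left(1 \right)}}{4 e} - \frac{\cos{\left(1 \right)}}{4 e} - (- \frac{\sin{\left(1 \right)}}{4 e} - \frac{\cos{\left(1 \right)}}{4 e}) = -1.
So G(w) = - \frac{- e^{2 w} \sin{\left(2 w \right)} + e^{2 w} \cos{\left(2 w \right)} + 4}{4}.
Check: d/dw[- \frac{- e^{2 w} \sin{\left(2 w \right)} + e^{2 w} \cos{\left(2 w \right)} + 4}{4}] = e^{2 w} \sin{\left(2 w \right)} = G'(w).

G(w) = - \frac{- e^{2 w} \sin{\left(2 w \right)} + e^{2 w} \cos{\left(2 w \right)} + 4}{4}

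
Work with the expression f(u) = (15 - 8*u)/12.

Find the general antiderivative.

F(u) = -u**2/3 + 5*u/4 + C

Recover f(u) by differentiating a candidate F(u); any mismatch rules it out.
Check: d/du[-u**2/3 + 5*u/4] = 5/4 - 2*u/3, which equals f(u).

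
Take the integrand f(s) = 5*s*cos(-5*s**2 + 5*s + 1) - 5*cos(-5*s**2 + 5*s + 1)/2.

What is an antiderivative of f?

The substitution u = -5*s**2 + 5*s + 1 works: f is exactly (dF/du)*(du/ds) for that inner function.
Check: d/ds[-sin(-5*s**2 + 5*s + 1)/2] = 5*s*cos(-5*s**2 + 5*s + 1) - 5*cos(-5*s**2 + 5*s + 1)/2 = f(s).

An antiderivative is F(s) = -sin(-5*s**2 + 5*s + 1)/2.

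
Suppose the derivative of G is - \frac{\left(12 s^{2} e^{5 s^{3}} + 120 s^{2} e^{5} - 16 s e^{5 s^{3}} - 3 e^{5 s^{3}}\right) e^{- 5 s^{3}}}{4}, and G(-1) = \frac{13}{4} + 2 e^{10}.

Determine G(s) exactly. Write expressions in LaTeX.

For G(s) to be correct, d/ds[G] must agree with the stated G'(s) identically.
A general antiderivative is - s^{3} + 2 s^{2} + \frac{3 s}{4} + 2 e^{5 - 5 s^{3}} + C.
The condition gives C = \frac{13}{4} + 2 e^{10} - (\frac{9}{4} + 2 e^{10}) = 1.
So G(s) = - s^{3} + 2 s^{2} + \frac{3 s}{4} + 2 e^{5 - 5 s^{3}} + 1.
Check: d/ds[- s^{3} + 2 s^{2} + \frac{3 s}{4} + 2 e^{5 - 5 s^{3}} + 1] = \frac{\left(- \frac{12 s^{2} e^{5 s^{3}}}{e^{5}} - 120 s^{2} + \frac{16 s e^{5 s^{3}}}{e^{5}} + \frac{3 e^{5 s^{3}}}{e^{5}}\right) e^{5} e^{- 5 s^{3}}}{4}, which equals G'(s).

G(s) = - s^{3} + 2 s^{2} + \frac{3 s}{4} + 2 e^{5 - 5 s^{3}} + 1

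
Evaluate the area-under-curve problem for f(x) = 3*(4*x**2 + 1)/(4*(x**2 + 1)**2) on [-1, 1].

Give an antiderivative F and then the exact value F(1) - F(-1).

Since d/dx undoes antidifferentiation here, F'(x) = f(x) is required of F(x).
F(x) = (15*x**2*atan(x) - 9*x + 15*atan(x))/(8*x**2 + 8) is an antiderivative of f.
Check: d/dx[(15*x**2*atan(x) - 9*x + 15*atan(x))/(8*x**2 + 8)] = (12*x**2 + 3)/(4*x**4 + 8*x**2 + 4), which equals f(x).
F(1) = -9/16 + 15*pi/32; F(-1) = 9/16 - 15*pi/32.
Integral = F(1) - F(-1) = -9/8 + 15*pi/16.

Antiderivative: F(x) = (15*x**2*atan(x) - 9*x + 15*atan(x))/(8*x**2 + 8); value = -9/8 + 15*pi/16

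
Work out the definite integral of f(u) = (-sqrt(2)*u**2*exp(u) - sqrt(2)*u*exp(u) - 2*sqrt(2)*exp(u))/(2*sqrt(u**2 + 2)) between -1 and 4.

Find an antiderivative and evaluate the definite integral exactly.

Recognize the product-rule pattern: f = v'r + vr' with v = -sqrt(u**2/2 + 1), r = exp(u), so integration by parts undoes it.
F(u) = -sqrt(u**2/2 + 1)*exp(u) is an antiderivative of f.
Check: d/du[-sqrt(u**2/2 + 1)*exp(u)] = sqrt(2)*(-u**2*exp(u) - u*exp(u) - 2*exp(u))/(2*sqrt(u**2 + 2)), which equals f(u).
F(4) = -3*exp(4); F(-1) = -sqrt(6)*exp(-1)/2.
Integral = F(4) - F(-1) = -3*exp(4) + sqrt(6)*exp(-1)/2.

Antiderivative: F(u) = -sqrt(u**2/2 + 1)*exp(u); value = -3*exp(4) + sqrt(6)*exp(-1)/2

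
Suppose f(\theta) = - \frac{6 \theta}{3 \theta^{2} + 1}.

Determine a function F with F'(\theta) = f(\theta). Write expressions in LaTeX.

An antiderivative is F(\theta) = - \log{\left(3 \theta^{2} + 1 \right)}.

f matches the chain-rule pattern g'(h)*h' with inner function h(\theta) = 3 \theta^{2} + 1; substituting u = h(\theta) collapses the integral.
Check: d/d\theta[- \log{\left(3 \theta^{2} + 1 \right)}] = - \frac{6 \theta}{3 \theta^{2} + 1} = f(\theta).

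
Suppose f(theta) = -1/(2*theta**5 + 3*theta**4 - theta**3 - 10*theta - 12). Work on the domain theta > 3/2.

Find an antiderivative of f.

The denominator factors as (theta + 1)*(theta + 2)*(2*theta - 3)*(theta**2 + 2); partial fractions split f into directly integrable pieces: -(3*theta - 4)/(102*(theta**2 + 2)) - 16/(595*(2*theta - 3)) - 1/(42*(theta + 2)) + 1/(15*(theta + 1)).
Check: d/dtheta[(-96*log(theta - 3/2) + 476*log(theta + 1) - 170*log(theta + 2) - 105*log(theta**2 + 2) + 140*sqrt(2)*atan(sqrt(2)*theta/2))/7140] = -1/(2*theta**5 + 3*theta**4 - theta**3 - 10*theta - 12) = f(theta).

An antiderivative is F(theta) = (-96*log(theta - 3/2) + 476*log(theta + 1) - 170*log(theta + 2) - 105*log(theta**2 + 2) + 140*sqrt(2)*atan(sqrt(2)*theta/2))/7140.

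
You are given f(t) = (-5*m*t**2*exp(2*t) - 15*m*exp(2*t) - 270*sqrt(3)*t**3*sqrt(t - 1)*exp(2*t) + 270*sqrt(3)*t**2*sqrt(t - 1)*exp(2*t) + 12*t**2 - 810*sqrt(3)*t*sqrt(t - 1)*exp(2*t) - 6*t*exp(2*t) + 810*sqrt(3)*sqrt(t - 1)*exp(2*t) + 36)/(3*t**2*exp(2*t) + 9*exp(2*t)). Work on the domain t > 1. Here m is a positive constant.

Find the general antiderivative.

An antiderivative F(t) passes only if d/dt[F] lands on f(t) exactly.
Check: d/dt[-5*m*t/3 - 36*t**2*sqrt(3*t - 3) + 72*t*sqrt(3*t - 3) - 36*sqrt(3*t - 3) - log(t**2 + 3) - 2*exp(-2*t)] = (-5*m*t**2*sqrt(t - 1)*exp(2*t) - 15*m*sqrt(t - 1)*exp(2*t) - 270*sqrt(3)*t**4*exp(2*t) + 540*sqrt(3)*t**3*exp(2*t) + 12*t**2*sqrt(t - 1) - 1080*sqrt(3)*t**2*exp(2*t) - 6*t*sqrt(t - 1)*exp(2*t) + 1620*sqrt(3)*t*exp(2*t) + 36*sqrt(t - 1) - 810*sqrt(3)*exp(2*t))/(3*t**2*sqrt(t - 1)*exp(2*t) + 9*sqrt(t - 1)*exp(2*t)), which equals f(t).

F(t) = -5*m*t/3 - 36*t**2*sqrt(3*t - 3) + 72*t*sqrt(3*t - 3) - 36*sqrt(3*t - 3) - log(t**2 + 3) - 2*exp(-2*t) + C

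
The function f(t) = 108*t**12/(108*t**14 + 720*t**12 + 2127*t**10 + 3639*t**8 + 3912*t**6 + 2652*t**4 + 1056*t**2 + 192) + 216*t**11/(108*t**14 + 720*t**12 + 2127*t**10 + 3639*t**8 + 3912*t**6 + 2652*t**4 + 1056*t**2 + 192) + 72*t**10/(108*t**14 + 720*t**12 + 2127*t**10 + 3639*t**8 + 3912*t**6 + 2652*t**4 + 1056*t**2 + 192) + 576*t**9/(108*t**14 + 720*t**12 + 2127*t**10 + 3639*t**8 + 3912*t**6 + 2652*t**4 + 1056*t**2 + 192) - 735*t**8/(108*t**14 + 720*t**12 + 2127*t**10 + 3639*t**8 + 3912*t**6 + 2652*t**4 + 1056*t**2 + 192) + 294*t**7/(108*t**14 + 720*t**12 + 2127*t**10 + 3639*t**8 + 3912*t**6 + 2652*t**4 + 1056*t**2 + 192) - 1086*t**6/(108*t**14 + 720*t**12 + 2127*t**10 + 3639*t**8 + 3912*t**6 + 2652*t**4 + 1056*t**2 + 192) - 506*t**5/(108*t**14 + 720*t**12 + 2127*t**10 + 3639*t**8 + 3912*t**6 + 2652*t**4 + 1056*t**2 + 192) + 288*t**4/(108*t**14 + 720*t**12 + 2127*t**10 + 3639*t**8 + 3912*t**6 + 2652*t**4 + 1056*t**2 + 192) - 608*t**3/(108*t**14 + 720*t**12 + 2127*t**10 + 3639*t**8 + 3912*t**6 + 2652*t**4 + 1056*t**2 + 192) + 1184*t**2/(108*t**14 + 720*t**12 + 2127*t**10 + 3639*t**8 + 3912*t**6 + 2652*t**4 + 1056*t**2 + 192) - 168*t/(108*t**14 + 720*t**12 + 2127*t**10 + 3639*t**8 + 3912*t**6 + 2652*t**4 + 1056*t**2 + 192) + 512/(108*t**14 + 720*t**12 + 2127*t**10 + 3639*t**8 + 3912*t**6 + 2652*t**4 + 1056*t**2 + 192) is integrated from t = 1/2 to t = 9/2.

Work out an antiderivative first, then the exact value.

Antiderivative: F(t) = (18*t**6*atan(t) + 51*t**4*atan(t) - 18*t**4 + 30*t**3 + 54*t**2*atan(t) - 15*t**2 + 40*t + 24*atan(t) - 2)/(18*t**6 + 51*t**4 + 54*t**2 + 24); value = -atan(1/2) - 150654080/342604941 + atan(9/2)

Integrate term by term and add the pieces.
F(t) = (18*t**6*atan(t) + 51*t**4*atan(t) - 18*t**4 + 30*t**3 + 54*t**2*atan(t) - 15*t**2 + 40*t + 24*atan(t) - 2)/(18*t**6 + 51*t**4 + 54*t**2 + 24) is an antiderivative of f.
Check: d/dt[(18*t**6*atan(t) + 51*t**4*atan(t) - 18*t**4 + 30*t**3 + 54*t**2*atan(t) - 15*t**2 + 40*t + 24*atan(t) - 2)/(18*t**6 + 51*t**4 + 54*t**2 + 24)] = (108*t**12 + 216*t**11 + 72*t**10 + 576*t**9 - 735*t**8 + 294*t**7 - 1086*t**6 - 506*t**5 + 288*t**4 - 608*t**3 + 1184*t**2 - 168*t + 512)/(108*t**14 + 720*t**12 + 2127*t**10 + 3639*t**8 + 3912*t**6 + 2652*t**4 + 1056*t**2 + 192), which equals f(t).
F(9/2) = -21820/783993 + atan(9/2); F(1/2) = 180/437 + atan(1/2).
Integral = F(9/2) - F(1/2) = -atan(1/2) - 150654080/342604941 + atan(9/2).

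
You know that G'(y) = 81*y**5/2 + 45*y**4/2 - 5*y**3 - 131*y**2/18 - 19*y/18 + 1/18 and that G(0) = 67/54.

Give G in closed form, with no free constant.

G(y) = (729*y**6 + 486*y**5 - 135*y**4 - 262*y**3 - 57*y**2 + 6*y + 134)/108

The integrand splits into summands that can be handled one at a time.
A general antiderivative is -3*y**3/2 - 2*y**2/3 + (3*y**2 + 2*y/3 - 1/3)**3/4 - 3/4 + C.
The condition gives C = 67/54 - (-41/54) = 2.
So G(y) = (729*y**6 + 486*y**5 - 135*y**4 - 262*y**3 - 57*y**2 + 6*y + 134)/108.
Check: d/dy[(729*y**6 + 486*y**5 - 135*y**4 - 262*y**3 - 57*y**2 + 6*y + 134)/108] = 81*y**5/2 + 45*y**4/2 - 5*y**3 - 131*y**2/18 - 19*y/18 + 1/18 = G'(y).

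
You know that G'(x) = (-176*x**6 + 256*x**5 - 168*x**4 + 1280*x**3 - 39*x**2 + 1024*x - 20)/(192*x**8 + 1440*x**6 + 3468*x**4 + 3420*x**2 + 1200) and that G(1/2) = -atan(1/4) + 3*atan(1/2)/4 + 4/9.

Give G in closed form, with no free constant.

Since d/dx undoes antidifferentiation here, G(x) must give back the stated G'(x).
A general antiderivative is (-2*x/3 - 4/3)/(2*x**2 + 5/2) - atan(x/2) + 3*atan(x)/4 + C.
The condition gives C = -atan(1/4) + 3*atan(1/2)/4 + 4/9 - (-5/9 - atan(1/4) + 3*atan(1/2)/4) = 1.
So G(x) = -2*x/(6*x**2 + 15/2) - atan(x/2) + 3*atan(x)/4 + 1 - 4/(6*x**2 + 15/2).
Check: d/dx[-2*x/(6*x**2 + 15/2) - atan(x/2) + 3*atan(x)/4 + 1 - 4/(6*x**2 + 15/2)] = (-176*x**6 + 256*x**5 - 168*x**4 + 1280*x**3 - 39*x**2 + 1024*x - 20)/(192*x**8 + 1440*x**6 + 3468*x**4 + 3420*x**2 + 1200) = G'(x).

G(x) = -2*x/(6*x**2 + 15/2) - atan(x/2) + 3*atan(x)/4 + 1 - 4/(6*x**2 + 15/2)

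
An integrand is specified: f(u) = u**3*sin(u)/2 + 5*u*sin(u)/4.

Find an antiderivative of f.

Integrate term by term and add the pieces.
Check: d/du[(-2*u**3*cos(u) + 6*u**2*sin(u) + 7*u*cos(u) - 7*sin(u))/4] = u**3*sin(u)/2 + 5*u*sin(u)/4 = f(u).

An antiderivative is F(u) = (-2*u**3*cos(u) + 6*u**2*sin(u) + 7*u*cos(u) - 7*sin(u))/4.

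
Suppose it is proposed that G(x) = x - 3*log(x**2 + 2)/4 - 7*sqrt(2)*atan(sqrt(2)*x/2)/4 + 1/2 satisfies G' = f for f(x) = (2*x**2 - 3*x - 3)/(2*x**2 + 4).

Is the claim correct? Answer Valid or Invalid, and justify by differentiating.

Valid. The derivative of G reproduces f.

d/dx[G] = (2*x**2 - 3*x - 3)/(2*x**2 + 4)
This equals f(x) exactly, so the claim holds.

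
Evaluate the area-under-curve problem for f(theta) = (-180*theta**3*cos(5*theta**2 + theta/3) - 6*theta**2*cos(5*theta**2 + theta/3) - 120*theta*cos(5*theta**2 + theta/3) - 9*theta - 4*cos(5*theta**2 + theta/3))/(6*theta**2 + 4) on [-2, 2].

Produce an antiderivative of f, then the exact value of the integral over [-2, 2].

Antiderivative: F(theta) = -3*log(2*theta**2 + 4/3)/4 - 3*sin(5*theta**2 + theta/3); value = -3*sin(62/3) + 3*sin(58/3)

Since d/dtheta undoes antidifferentiation here, F'(theta) = f(theta) is required of F(theta).
F(theta) = -3*log(2*theta**2 + 4/3)/4 - 3*sin(5*theta**2 + theta/3) is an antiderivative of f.
Check: d/dtheta[-3*log(2*theta**2 + 4/3)/4 - 3*sin(5*theta**2 + theta/3)] = (-180*theta**3*cos(5*theta**2 + theta/3) - 6*theta**2*cos(5*theta**2 + theta/3) - 120*theta*cos(5*theta**2 + theta/3) - 9*theta - 4*cos(5*theta**2 + theta/3))/(6*theta**2 + 4) = f(theta).
F(2) = -3*sin(62/3) - 3*log(28/3)/4; F(-2) = -3*log(28/3)/4 - 3*sin(58/3).
Integral = F(2) - F(-2) = -3*sin(62/3) + 3*sin(58/3).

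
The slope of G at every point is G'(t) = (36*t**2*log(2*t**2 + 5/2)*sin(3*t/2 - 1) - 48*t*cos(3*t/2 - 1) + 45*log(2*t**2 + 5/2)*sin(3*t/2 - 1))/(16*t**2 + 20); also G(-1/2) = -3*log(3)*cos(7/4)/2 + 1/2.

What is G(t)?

G'(t) has the shape u'v + uv' for u = -3*cos(3*t/2 - 1)/2 and v = log(2*t**2 + 5/2) — it is the derivative of the product u*v.
A general antiderivative is -3*log(2*t**2 + 5/2)*cos(3*t/2 - 1)/2 + C.
The condition gives C = -3*log(3)*cos(7/4)/2 + 1/2 - (-3*log(3)*cos(7/4)/2) = 1/2.
So G(t) = -3*log(2*t**2 + 5/2)*cos(3*t/2 - 1)/2 + 1/2.
Check: d/dt[-3*log(2*t**2 + 5/2)*cos(3*t/2 - 1)/2 + 1/2] = (36*t**2*log(2*t**2 + 5/2)*sin(3*t/2 - 1) - 48*t*cos(3*t/2 - 1) + 45*log(2*t**2 + 5/2)*sin(3*t/2 - 1))/(16*t**2 + 20) = G'(t).

G(t) = -3*log(2*t**2 + 5/2)*cos(3*t/2 - 1)/2 + 1/2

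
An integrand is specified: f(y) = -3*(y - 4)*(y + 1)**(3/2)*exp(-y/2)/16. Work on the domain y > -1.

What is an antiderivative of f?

f has the shape u'v + uv' for u = 3*(y + 1)**(5/2)/8 and v = exp(-y/2) — it is the derivative of the product u*v.
Check: d/dy[3*(y + 1)**(5/2)*exp(-y/2)/8] = (-3*y**2*sqrt(y + 1) + 9*y*sqrt(y + 1) + 12*sqrt(y + 1))*exp(-y/2)/16, which equals f(y).

An antiderivative is F(y) = 3*(y + 1)**(5/2)*exp(-y/2)/8.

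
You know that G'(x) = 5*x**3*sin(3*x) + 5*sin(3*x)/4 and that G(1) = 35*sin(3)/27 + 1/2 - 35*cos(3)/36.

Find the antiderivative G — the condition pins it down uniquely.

G(x) = -(180*x**3*cos(3*x) - 180*x**2*sin(3*x) - 120*x*cos(3*x) + 40*sin(3*x) + 45*cos(3*x) - 54)/108

Integrate term by term and add the pieces.
A general antiderivative is -5*x**3*cos(3*x)/3 + 5*x**2*sin(3*x)/3 + 10*x*cos(3*x)/9 - 10*sin(3*x)/27 - 5*cos(3*x)/12 + C.
The condition gives C = 35*sin(3)/27 + 1/2 - 35*cos(3)/36 - (35*sin(3)/27 - 35*cos(3)/36) = 1/2.
So G(x) = -(180*x**3*cos(3*x) - 180*x**2*sin(3*x) - 120*x*cos(3*x) + 40*sin(3*x) + 45*cos(3*x) - 54)/108.
Check: d/dx[-(180*x**3*cos(3*x) - 180*x**2*sin(3*x) - 120*x*cos(3*x) + 40*sin(3*x) + 45*cos(3*x) - 54)/108] = 5*x**3*sin(3*x) + 5*sin(3*x)/4 = G'(x).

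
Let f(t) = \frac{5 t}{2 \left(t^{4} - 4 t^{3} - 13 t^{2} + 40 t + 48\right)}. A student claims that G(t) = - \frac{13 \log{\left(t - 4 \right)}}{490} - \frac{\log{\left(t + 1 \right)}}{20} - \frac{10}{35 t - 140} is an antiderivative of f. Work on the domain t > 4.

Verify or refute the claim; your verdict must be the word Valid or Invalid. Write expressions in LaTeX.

Invalid: d/dt[G] - f = - \frac{15}{196 t + 588}, which is not 0.

d/dt[G] = \frac{- 15 t^{2} + 150 t - 80}{196 t^{3} - 1372 t^{2} + 1568 t + 3136}
d/dt[G] - f(t) = - \frac{15}{196 t + 588} != 0.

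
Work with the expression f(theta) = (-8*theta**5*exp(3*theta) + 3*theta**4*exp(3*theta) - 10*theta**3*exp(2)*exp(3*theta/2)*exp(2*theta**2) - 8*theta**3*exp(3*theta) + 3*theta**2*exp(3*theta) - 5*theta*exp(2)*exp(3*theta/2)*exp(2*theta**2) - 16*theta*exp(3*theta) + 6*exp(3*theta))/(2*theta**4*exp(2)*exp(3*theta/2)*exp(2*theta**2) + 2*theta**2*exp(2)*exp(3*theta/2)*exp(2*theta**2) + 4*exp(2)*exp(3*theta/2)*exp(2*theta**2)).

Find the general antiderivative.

F(theta) = exp(-2*theta**2 + 3*theta/2 - 2) - 5*log(theta**4 + theta**2 + 2)/4 + C

For F(theta) to be correct the identity F'(theta) - f(theta) = 0 must hold.
Check: d/dtheta[exp(-2*theta**2 + 3*theta/2 - 2) - 5*log(theta**4 + theta**2 + 2)/4] = (-8*theta**5 + 3*theta**4 - 8*theta**3 - 10*theta**3*exp(2)*exp(-3*theta/2)*exp(2*theta**2) + 3*theta**2 - 16*theta - 5*theta*exp(2)*exp(-3*theta/2)*exp(2*theta**2) + 6)/(2*theta**4*exp(2)*exp(-3*theta/2)*exp(2*theta**2) + 2*theta**2*exp(2)*exp(-3*theta/2)*exp(2*theta**2) + 4*exp(2)*exp(-3*theta/2)*exp(2*theta**2)), which equals f(theta).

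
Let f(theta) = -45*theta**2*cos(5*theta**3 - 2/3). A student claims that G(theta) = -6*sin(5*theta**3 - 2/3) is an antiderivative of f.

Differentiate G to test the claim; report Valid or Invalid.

Invalid: d/dtheta[G] - f = -45*theta**2*cos(5*theta**3 - 2/3), which is not 0.

d/dtheta[G] = -90*theta**2*cos(5*theta**3 - 2/3)
d/dtheta[G] - f(theta) = -45*theta**2*cos(5*theta**3 - 2/3) != 0.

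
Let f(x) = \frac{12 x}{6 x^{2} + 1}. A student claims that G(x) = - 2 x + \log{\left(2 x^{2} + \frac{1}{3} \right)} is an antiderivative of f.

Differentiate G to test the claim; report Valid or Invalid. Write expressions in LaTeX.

d/dx[G] = \frac{- 12 x^{2} + 12 x - 2}{6 x^{2} + 1}
d/dx[G] - f(x) = -2 != 0.

Invalid: d/dx[G] - f = -2, which is not 0.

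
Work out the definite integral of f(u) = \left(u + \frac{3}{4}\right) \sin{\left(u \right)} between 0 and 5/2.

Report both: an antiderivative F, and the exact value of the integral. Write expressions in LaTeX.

Check any antiderivative F(u) by computing F'(u) and comparing it with f(u).
F(u) = - u \cos{\left(u \right)} + \sin{\left(u \right)} - \frac{3 \cos{\left(u \right)}}{4} is an antiderivative of f.
Check: d/du[- u \cos{\left(u \right)} + \sin{\left(u \right)} - \frac{3 \cos{\left(u \right)}}{4}] = u \sin{\left(u \right)} + \frac{3 \sin{\left(u \right)}}{4}, which equals f(u).
F(5/2) = \sin{\left(\frac{5}{2} \right)} - \frac{13 \cos{\left(\frac{5}{2} \right)}}{4}; F(0) = - \frac{3}{4}.
Integral = F(5/2) - F(0) = \sin{\left(\frac{5}{2} \right)} + \frac{3}{4} - \frac{13 \cos{\left(\frac{5}{2} \right)}}{4}.

Antiderivative: F(u) = - u \cos{\left(u \right)} + \sin{\left(u \right)} - \frac{3 \cos{\left(u \right)}}{4}; value = \sin{\left(\frac{5}{2} \right)} + \frac{3}{4} - \frac{13 \cos{\left(\frac{5}{2} \right)}}{4}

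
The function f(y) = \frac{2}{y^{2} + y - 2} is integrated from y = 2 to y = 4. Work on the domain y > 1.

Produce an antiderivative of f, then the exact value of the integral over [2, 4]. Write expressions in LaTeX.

Antiderivative: F(y) = \frac{2 \log{\left(y - 1 \right)}}{3} - \frac{2 \log{\left(y + 2 \right)}}{3}; value = - \frac{2 \log{\left(6 \right)}}{3} + \frac{2 \log{\left(3 \right)}}{3} + \frac{2 \log{\left(4 \right)}}{3}

Factor the denominator (\left(y - 1\right) \left(y + 2\right)) and decompose: f = - \frac{2}{3 \left(y + 2\right)} + \frac{2}{3 \left(y - 1\right)}; each piece integrates to a log, atan, or power term.
F(y) = \frac{2 \log{\left(y - 1 \right)}}{3} - \frac{2 \log{\left(y + 2 \right)}}{3} is an antiderivative of f.
Check: d/dy[\frac{2 \log{\left(y - 1 \right)}}{3} - \frac{2 \log{\left(y + 2 \right)}}{3}] = \frac{2}{y^{2} + y - 2} = f(y).
F(4) = - \frac{2 \log{\left(6 \right)}}{3} + \frac{2 \log{\left(3 \right)}}{3}; F(2) = - \frac{2 \log{\left(4 \right)}}{3}.
Integral = F(4) - F(2) = - \frac{2 \log{\left(6 \right)}}{3} + \frac{2 \log{\left(3 \right)}}{3} + \frac{2 \log{\left(4 \right)}}{3}.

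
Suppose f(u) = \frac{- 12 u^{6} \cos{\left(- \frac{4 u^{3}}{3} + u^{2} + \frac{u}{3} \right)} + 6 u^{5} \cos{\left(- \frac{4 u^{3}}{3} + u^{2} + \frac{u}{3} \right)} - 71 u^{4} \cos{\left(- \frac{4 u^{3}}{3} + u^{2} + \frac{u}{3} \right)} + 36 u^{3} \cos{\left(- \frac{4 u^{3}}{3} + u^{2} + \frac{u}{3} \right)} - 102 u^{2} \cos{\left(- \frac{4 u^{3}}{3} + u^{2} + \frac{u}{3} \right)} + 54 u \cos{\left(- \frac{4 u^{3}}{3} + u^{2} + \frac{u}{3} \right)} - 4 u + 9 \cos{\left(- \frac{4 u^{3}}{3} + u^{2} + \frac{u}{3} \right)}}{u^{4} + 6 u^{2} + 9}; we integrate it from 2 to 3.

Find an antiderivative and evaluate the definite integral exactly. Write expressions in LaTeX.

Antiderivative: F(u) = \frac{3 \left(u^{2} + 3\right) \sin{\left(- \frac{4 u^{3}}{3} + u^{2} + \frac{u}{3} \right)} + 2}{u^{2} + 3}; value = - 3 \sin{\left(26 \right)} + 3 \sin{\left(6 \right)} - \frac{5}{42}

Whatever form F(u) takes, F'(u) = f(u) is non-negotiable.
F(u) = \frac{3 \left(u^{2} + 3\right) \sin{\left(- \frac{4 u^{3}}{3} + u^{2} + \frac{u}{3} \right)} + 2}{u^{2} + 3} is an antiderivative of f.
Check: d/du[\frac{3 \left(u^{2} + 3\right) \sin{\left(- \frac{4 u^{3}}{3} + u^{2} + \frac{u}{3} \right)} + 2}{u^{2} + 3}] = \frac{- 12 u^{6} \cos{\left(- \frac{4 u^{3}}{3} + u^{2} + \frac{u}{3} \right)} + 6 u^{5} \cos{\left(- \frac{4 u^{3}}{3} + u^{2} + \frac{u}{3} \right)} - 71 u^{4} \cos{\left(- \frac{4 u^{3}}{3} + u^{2} + \frac{u}{3} \right)} + 36 u^{3} \cos{\left(- \frac{4 u^{3}}{3} + u^{2} + \frac{u}{3} \right)} - 102 u^{2} \cos{\left(- \frac{4 u^{3}}{3} + u^{2} + \frac{u}{3} \right)} + 54 u \cos{\left(- \frac{4 u^{3}}{3} + u^{2} + \frac{u}{3} \right)} - 4 u + 9 \cos{\left(- \frac{4 u^{3}}{3} + u^{2} + \frac{u}{3} \right)}}{u^{4} + 6 u^{2} + 9} = f(u).
F(3) = \frac{1}{6} - 3 \sin{\left(26 \right)}; F(2) = \frac{2}{7} - 3 \sin{\left(6 \right)}.
Integral = F(3) - F(2) = - 3 \sin{\left(26 \right)} + 3 \sin{\left(6 \right)} - \frac{5}{42}.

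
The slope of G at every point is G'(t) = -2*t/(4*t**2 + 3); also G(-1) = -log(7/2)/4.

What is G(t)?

G(t) = -log(2*t**2 + 3/2)/4

The substitution u = 2*t**2 + 3/2 works: G'(t) is exactly (dG/du)*(du/dt) for that inner function.
A general antiderivative is -log(2*t**2 + 3/2)/4 + C.
The condition gives C = -log(7/2)/4 - (-log(7/2)/4) = 0.
So G(t) = -log(2*t**2 + 3/2)/4.
Check: d/dt[-log(2*t**2 + 3/2)/4] = -2*t/(4*t**2 + 3) = G'(t).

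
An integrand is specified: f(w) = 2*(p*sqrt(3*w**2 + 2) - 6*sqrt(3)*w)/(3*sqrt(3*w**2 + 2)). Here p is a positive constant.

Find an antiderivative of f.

Recover f(w) by differentiating a candidate F(w); any mismatch rules it out.
Check: d/dw[2*(p*w - 2*sqrt(3)*sqrt(3*w**2 + 2))/3] = (2*p*sqrt(3*w**2 + 2) - 12*sqrt(3)*w)/(3*sqrt(3*w**2 + 2)), which equals f(w).

An antiderivative is F(w) = 2*(p*w - 2*sqrt(3)*sqrt(3*w**2 + 2))/3.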